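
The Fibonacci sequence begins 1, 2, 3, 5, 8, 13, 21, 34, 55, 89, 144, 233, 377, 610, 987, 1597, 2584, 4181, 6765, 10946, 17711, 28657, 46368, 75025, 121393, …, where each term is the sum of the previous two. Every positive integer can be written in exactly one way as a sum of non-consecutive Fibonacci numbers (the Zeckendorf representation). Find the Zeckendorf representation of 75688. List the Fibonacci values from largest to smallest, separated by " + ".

Repeatedly subtract the largest Fibonacci number that fits:
largest Fibonacci ≤ 75688 is 75025; 75688 − 75025 = 663
largest Fibonacci ≤ 663 is 610; 663 − 610 = 53
largest Fibonacci ≤ 53 is 34; 53 − 34 = 19
largest Fibonacci ≤ 19 is 13; 19 − 13 = 6
largest Fibonacci ≤ 6 is 5; 6 − 5 = 1
largest Fibonacci ≤ 1 is 1; 1 − 1 = 0
So 75688 = 75025 + 610 + 34 + 13 + 5 + 1, with no two terms consecutive in the sequence.

75025 + 610 + 34 + 13 + 5 + 1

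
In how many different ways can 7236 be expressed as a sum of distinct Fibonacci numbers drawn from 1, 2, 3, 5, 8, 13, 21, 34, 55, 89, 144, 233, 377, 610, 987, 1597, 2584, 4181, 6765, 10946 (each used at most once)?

Starting from the Zeckendorf form and repeatedly splitting a term F_k into F_{k−1} + F_{k−2} (when neither is already used) reaches every representation.
7236 = 6765+377+89+5 = 6765+377+89+3+2 = 6765+377+55+34+5 = … (46 more), for 49 in all.

49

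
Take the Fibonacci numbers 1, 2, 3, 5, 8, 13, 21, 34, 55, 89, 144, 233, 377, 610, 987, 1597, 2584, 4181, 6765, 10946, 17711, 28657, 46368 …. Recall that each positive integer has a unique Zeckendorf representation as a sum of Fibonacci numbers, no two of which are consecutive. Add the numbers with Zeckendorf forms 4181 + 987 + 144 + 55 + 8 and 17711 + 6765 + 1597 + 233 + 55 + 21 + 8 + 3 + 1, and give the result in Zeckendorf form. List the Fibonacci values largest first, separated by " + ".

The two numbers are 5375 and 26394, so their sum is 31769.
Greedy algorithm:
31769: greatest Fibonacci not exceeding it is 28657, leaving 3112
3112: greatest Fibonacci not exceeding it is 2584, leaving 528
528: greatest Fibonacci not exceeding it is 377, leaving 151
151: greatest Fibonacci not exceeding it is 144, leaving 7
7: greatest Fibonacci not exceeding it is 5, leaving 2
2: greatest Fibonacci not exceeding it is 2, leaving 0

28657 + 2584 + 377 + 144 + 5 + 2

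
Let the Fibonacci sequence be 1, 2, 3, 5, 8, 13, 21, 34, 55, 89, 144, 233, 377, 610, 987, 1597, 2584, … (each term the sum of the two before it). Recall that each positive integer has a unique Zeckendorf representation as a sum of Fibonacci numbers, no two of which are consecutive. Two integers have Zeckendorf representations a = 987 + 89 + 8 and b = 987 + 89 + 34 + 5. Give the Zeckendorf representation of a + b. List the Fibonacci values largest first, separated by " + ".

The two numbers are 1084 and 1115, so their sum is 2199.
Greedy algorithm:
2199: greatest Fibonacci not exceeding it is 1597, leaving 602
602: greatest Fibonacci not exceeding it is 377, leaving 225
225: greatest Fibonacci not exceeding it is 144, leaving 81
81: greatest Fibonacci not exceeding it is 55, leaving 26
26: greatest Fibonacci not exceeding it is 21, leaving 5
5: greatest Fibonacci not exceeding it is 5, leaving 0

1597 + 377 + 144 + 55 + 21 + 5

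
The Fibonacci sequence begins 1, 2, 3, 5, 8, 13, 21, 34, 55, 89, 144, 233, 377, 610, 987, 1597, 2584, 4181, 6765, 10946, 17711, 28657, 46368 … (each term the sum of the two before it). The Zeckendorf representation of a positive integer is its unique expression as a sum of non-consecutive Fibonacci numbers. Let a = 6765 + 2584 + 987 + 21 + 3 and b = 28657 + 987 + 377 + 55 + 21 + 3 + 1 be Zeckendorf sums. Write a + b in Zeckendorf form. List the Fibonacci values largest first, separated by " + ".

The two numbers are 10360 and 30101, so their sum is 40461.
Greedily peel off the largest Fibonacci term at each step:
take 28657 (≤ 40461); 40461 − 28657 = 11804
take 10946 (≤ 11804); 11804 − 10946 = 858
take 610 (≤ 858); 858 − 610 = 248
take 233 (≤ 248); 248 − 233 = 15
take 13 (≤ 15); 15 − 13 = 2
take 2 (≤ 2); 2 − 2 = 0

28657 + 10946 + 610 + 233 + 13 + 2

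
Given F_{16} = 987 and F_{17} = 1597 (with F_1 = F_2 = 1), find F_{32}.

By the doubling identity F_{2k} = F_k(2F_{k+1} − F_k): F_{32} = 987·(2·1597 − 987) = 987·2207 = 2178309.

2178309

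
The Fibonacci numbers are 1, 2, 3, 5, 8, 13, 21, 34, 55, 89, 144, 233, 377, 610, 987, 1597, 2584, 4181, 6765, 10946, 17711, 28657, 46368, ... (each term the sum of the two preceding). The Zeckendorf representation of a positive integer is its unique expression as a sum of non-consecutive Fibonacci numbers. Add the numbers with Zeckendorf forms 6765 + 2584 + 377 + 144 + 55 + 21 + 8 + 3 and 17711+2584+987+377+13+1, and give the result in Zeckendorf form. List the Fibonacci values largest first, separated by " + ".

28657 + 2584 + 377 + 8 + 3 + 1

The two numbers are 9957 and 21673, so their sum is 31630.
Greedily peel off the largest Fibonacci term at each step:
subtract 28657 from 31630: 2973 remains
subtract 2584 from 2973: 389 remains
subtract 377 from 389: 12 remains
subtract 8 from 12: 4 remains
subtract 3 from 4: 1 remains
subtract 1 from 1: 0 remains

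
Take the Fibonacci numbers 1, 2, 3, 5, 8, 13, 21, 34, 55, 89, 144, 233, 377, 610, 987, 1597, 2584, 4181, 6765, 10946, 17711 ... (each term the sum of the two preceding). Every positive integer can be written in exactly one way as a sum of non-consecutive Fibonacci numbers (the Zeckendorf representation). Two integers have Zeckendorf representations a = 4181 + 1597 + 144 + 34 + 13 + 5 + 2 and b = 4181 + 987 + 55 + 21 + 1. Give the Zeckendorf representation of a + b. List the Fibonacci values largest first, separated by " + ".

10946 + 233 + 34 + 8

The two numbers are 5976 and 5245, so their sum is 11221.
Greedy algorithm:
subtract 10946 from 11221: 275 remains
subtract 233 from 275: 42 remains
subtract 34 from 42: 8 remains
subtract 8 from 8: 0 remains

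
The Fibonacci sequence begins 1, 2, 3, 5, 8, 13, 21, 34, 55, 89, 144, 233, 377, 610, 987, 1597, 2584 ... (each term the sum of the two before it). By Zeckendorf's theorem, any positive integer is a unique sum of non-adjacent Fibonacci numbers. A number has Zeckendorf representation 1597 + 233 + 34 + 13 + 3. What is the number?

1880

1597 + 233 + 34 + 13 + 3 = 1880.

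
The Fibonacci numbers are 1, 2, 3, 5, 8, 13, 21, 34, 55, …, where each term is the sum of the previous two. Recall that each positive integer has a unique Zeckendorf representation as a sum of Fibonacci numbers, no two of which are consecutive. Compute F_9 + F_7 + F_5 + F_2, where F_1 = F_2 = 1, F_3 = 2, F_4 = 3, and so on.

F_9 + F_7 + F_5 + F_2 = 34 + 13 + 5 + 1 = 53.

53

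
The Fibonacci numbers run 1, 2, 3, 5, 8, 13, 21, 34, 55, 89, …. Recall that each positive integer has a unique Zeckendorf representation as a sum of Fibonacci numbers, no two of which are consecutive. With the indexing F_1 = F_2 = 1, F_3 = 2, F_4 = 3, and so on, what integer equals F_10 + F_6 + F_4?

66

F_10 + F_6 + F_4 = 55 + 8 + 3 = 66.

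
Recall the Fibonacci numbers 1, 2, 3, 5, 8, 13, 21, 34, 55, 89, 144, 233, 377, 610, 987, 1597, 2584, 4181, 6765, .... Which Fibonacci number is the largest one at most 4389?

4181 ≤ 4389 < 6765, so the largest Fibonacci number not exceeding 4389 is 4181.

4181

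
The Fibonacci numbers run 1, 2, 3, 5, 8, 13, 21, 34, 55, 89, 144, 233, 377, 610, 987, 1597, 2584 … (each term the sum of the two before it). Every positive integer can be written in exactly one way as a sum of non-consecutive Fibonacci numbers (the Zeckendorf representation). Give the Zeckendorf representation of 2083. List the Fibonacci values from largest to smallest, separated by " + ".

Repeatedly subtract the largest Fibonacci number that fits:
1597 ≤ 2083 < 2584, so take 1597; remainder 486
377 ≤ 486 < 610, so take 377; remainder 109
89 ≤ 109 < 144, so take 89; remainder 20
13 ≤ 20 < 21, so take 13; remainder 7
5 ≤ 7 < 8, so take 5; remainder 2
2 ≤ 2 < 3, so take 2; remainder 0
So 2083 = 1597 + 377 + 89 + 13 + 5 + 2, with no two terms consecutive in the sequence.

1597 + 377 + 89 + 13 + 5 + 2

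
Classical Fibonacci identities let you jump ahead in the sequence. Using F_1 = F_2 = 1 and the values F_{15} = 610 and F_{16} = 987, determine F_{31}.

By F_{2k+1} = F_k² + F_{k+1}²: F_{31} = 610² + 987² = 372100 + 974169 = 1346269.

1346269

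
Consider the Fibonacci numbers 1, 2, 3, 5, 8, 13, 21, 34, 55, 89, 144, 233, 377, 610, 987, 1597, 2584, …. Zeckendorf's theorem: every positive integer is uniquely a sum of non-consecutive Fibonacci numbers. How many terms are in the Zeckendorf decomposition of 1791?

1791 − 1597 = 194
194 − 144 = 50
50 − 34 = 16
16 − 13 = 3
3 − 3 = 0
1791 = 1597 + 144 + 34 + 13 + 3, which has 5 terms.

5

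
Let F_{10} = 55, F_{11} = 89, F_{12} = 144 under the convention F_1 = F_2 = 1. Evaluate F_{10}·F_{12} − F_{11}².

-1

55·144 − 89² = 7920 − 7921 = -1. (Cassini's identity: F_{k−1}F_{k+1} − F_k² = (−1)^k.)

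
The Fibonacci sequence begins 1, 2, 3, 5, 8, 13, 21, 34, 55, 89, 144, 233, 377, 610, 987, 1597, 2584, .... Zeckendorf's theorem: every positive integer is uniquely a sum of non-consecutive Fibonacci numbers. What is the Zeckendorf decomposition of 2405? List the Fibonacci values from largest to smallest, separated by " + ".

Greedy algorithm:
1597 ≤ 2405 < 2584, so take 1597; remainder 808
610 ≤ 808 < 987, so take 610; remainder 198
144 ≤ 198 < 233, so take 144; remainder 54
34 ≤ 54 < 55, so take 34; remainder 20
13 ≤ 20 < 21, so take 13; remainder 7
5 ≤ 7 < 8, so take 5; remainder 2
2 ≤ 2 < 3, so take 2; remainder 0
So 2405 = 1597 + 610 + 144 + 34 + 13 + 5 + 2, with no two terms consecutive in the sequence.

1597 + 610 + 144 + 34 + 13 + 5 + 2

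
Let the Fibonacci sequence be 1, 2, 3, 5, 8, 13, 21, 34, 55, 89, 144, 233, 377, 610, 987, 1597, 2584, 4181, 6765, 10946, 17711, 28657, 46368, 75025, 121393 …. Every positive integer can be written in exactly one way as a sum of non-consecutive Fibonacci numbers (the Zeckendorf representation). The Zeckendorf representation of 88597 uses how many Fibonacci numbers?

largest Fibonacci ≤ 88597 is 75025; 88597 − 75025 = 13572
largest Fibonacci ≤ 13572 is 10946; 13572 − 10946 = 2626
largest Fibonacci ≤ 2626 is 2584; 2626 − 2584 = 42
largest Fibonacci ≤ 42 is 34; 42 − 34 = 8
largest Fibonacci ≤ 8 is 8; 8 − 8 = 0
88597 = 75025 + 10946 + 2584 + 34 + 8, which has 5 terms.

5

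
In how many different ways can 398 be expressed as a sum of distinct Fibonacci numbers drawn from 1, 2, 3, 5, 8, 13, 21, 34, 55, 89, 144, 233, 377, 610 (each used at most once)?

Each representation comes from the Zeckendorf form by replacing some F_k with F_{k−1} + F_{k−2} where possible.
398 = 377+21 = 377+13+8 = 233+144+21 = 377+13+5+3 = 233+144+13+8 = … (10 more), for 15 in all.

15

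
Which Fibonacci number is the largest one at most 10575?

6765 ≤ 10575 < 10946, so the largest Fibonacci number not exceeding 10575 is 6765.

6765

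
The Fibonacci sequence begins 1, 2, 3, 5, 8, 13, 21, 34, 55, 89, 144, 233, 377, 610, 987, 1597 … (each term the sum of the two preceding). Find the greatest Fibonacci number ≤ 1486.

987 ≤ 1486 < 1597, so the largest Fibonacci number not exceeding 1486 is 987.

987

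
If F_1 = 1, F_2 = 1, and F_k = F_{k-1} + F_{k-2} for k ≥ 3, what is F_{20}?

Iterating the recurrence up to F_{14} = 377 and F_{13} = 233:
F_{15} = F_{14} + F_{13} = 377 + 233 = 610
F_{16} = F_{15} + F_{14} = 610 + 377 = 987
F_{17} = F_{16} + F_{15} = 987 + 610 = 1597
F_{18} = F_{17} + F_{16} = 1597 + 987 = 2584
F_{19} = F_{18} + F_{17} = 2584 + 1597 = 4181
F_{20} = F_{19} + F_{18} = 4181 + 2584 = 6765

6765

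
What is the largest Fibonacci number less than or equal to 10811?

6765 ≤ 10811 < 10946, so the largest Fibonacci number not exceeding 10811 is 6765.

6765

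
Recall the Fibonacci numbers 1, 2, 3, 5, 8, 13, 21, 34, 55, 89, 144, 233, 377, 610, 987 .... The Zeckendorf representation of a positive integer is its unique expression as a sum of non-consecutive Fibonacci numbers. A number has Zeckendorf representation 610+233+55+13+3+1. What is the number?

610+233+55+13+3+1 = 915.

915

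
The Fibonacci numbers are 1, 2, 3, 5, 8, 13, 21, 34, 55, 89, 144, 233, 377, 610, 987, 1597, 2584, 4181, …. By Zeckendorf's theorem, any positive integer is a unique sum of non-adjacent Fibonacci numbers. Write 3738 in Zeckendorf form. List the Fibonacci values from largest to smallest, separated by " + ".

2584 + 987 + 144 + 21 + 2

subtract 2584 from 3738: 1154 remains
subtract 987 from 1154: 167 remains
subtract 144 from 167: 23 remains
subtract 21 from 23: 2 remains
subtract 2 from 2: 0 remains
So 3738 = 2584 + 987 + 144 + 21 + 2, with no two terms consecutive in the sequence.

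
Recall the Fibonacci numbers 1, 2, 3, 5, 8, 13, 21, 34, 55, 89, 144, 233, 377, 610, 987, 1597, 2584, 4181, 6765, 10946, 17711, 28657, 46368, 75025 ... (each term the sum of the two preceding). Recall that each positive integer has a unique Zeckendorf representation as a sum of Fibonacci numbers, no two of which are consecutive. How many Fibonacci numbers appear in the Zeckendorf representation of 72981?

9

Repeatedly subtract the largest Fibonacci number that fits:
subtract 46368 from 72981: 26613 remains
subtract 17711 from 26613: 8902 remains
subtract 6765 from 8902: 2137 remains
subtract 1597 from 2137: 540 remains
subtract 377 from 540: 163 remains
subtract 144 from 163: 19 remains
subtract 13 from 19: 6 remains
subtract 5 from 6: 1 remains
subtract 1 from 1: 0 remains
72981 = 46368 + 17711 + 6765 + 1597 + 377 + 144 + 13 + 5 + 1, which has 9 terms.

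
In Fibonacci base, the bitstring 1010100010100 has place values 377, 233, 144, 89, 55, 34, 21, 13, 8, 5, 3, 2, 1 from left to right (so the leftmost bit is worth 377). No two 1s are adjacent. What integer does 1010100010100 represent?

587

Summing the place values of the 1 bits: 377 + 144 + 55 + 8 + 3 = 587.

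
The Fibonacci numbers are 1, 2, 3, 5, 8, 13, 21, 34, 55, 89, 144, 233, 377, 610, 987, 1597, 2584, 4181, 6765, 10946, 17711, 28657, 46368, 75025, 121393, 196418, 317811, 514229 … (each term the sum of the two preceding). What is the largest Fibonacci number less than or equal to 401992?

317811

317811 ≤ 401992 < 514229, so the largest Fibonacci number not exceeding 401992 is 317811.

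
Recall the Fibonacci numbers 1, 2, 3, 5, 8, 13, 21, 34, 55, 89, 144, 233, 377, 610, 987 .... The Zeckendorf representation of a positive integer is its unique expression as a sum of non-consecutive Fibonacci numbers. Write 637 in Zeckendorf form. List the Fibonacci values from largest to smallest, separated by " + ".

610 + 21 + 5 + 1

Greedy algorithm:
largest Fibonacci ≤ 637 is 610; 637 − 610 = 27
largest Fibonacci ≤ 27 is 21; 27 − 21 = 6
largest Fibonacci ≤ 6 is 5; 6 − 5 = 1
largest Fibonacci ≤ 1 is 1; 1 − 1 = 0
So 637 = 610 + 21 + 5 + 1, with no two terms consecutive in the sequence.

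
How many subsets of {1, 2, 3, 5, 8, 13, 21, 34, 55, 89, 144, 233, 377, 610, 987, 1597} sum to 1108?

Starting from the Zeckendorf form and repeatedly splitting a term F_k into F_{k−1} + F_{k−2} (when neither is already used) reaches every representation.
1108 = 987+89+21+8+3 = 987+89+21+8+2+1 = 987+55+34+21+8+3 = … (21 more), for 24 in all.

24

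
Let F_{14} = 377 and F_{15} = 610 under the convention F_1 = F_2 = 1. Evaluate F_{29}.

514229

By F_{2k+1} = F_k² + F_{k+1}²: F_{29} = 377² + 610² = 142129 + 372100 = 514229.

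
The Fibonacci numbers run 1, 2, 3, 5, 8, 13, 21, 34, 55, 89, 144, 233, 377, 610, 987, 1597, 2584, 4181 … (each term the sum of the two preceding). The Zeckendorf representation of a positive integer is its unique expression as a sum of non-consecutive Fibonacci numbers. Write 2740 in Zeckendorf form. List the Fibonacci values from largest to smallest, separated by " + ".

2584 + 144 + 8 + 3 + 1

2740: greatest Fibonacci not exceeding it is 2584, leaving 156
156: greatest Fibonacci not exceeding it is 144, leaving 12
12: greatest Fibonacci not exceeding it is 8, leaving 4
4: greatest Fibonacci not exceeding it is 3, leaving 1
1: greatest Fibonacci not exceeding it is 1, leaving 0
So 2740 = 2584 + 144 + 8 + 3 + 1, with no two terms consecutive in the sequence.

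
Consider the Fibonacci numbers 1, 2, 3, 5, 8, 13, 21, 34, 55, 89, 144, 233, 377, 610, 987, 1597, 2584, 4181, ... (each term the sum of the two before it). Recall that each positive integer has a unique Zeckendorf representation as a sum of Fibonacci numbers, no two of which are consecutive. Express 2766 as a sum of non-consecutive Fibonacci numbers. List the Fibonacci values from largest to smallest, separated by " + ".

2584 ≤ 2766 < 4181, so take 2584; remainder 182
144 ≤ 182 < 233, so take 144; remainder 38
34 ≤ 38 < 55, so take 34; remainder 4
3 ≤ 4 < 5, so take 3; remainder 1
1 ≤ 1 < 2, so take 1; remainder 0
So 2766 = 2584 + 144 + 34 + 3 + 1, with no two terms consecutive in the sequence.

2584 + 144 + 34 + 3 + 1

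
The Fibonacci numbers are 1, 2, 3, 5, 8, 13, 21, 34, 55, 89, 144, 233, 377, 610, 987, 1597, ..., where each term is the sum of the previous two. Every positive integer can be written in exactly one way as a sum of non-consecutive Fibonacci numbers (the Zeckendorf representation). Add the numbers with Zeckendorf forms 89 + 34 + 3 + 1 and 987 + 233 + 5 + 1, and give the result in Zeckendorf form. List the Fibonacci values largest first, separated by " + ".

987 + 233 + 89 + 34 + 8 + 2

The two numbers are 127 and 1226, so their sum is 1353.
take 987 (≤ 1353); 1353 − 987 = 366
take 233 (≤ 366); 366 − 233 = 133
take 89 (≤ 133); 133 − 89 = 44
take 34 (≤ 44); 44 − 34 = 10
take 8 (≤ 10); 10 − 8 = 2
take 2 (≤ 2); 2 − 2 = 0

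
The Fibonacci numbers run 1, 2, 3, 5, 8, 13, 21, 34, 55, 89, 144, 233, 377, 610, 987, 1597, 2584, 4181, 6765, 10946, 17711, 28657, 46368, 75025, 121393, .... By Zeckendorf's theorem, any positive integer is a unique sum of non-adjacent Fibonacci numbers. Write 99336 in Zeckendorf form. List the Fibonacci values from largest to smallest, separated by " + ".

75025 + 17711 + 4181 + 1597 + 610 + 144 + 55 + 13

Greedy algorithm:
largest Fibonacci ≤ 99336 is 75025; 99336 − 75025 = 24311
largest Fibonacci ≤ 24311 is 17711; 24311 − 17711 = 6600
largest Fibonacci ≤ 6600 is 4181; 6600 − 4181 = 2419
largest Fibonacci ≤ 2419 is 1597; 2419 − 1597 = 822
largest Fibonacci ≤ 822 is 610; 822 − 610 = 212
largest Fibonacci ≤ 212 is 144; 212 − 144 = 68
largest Fibonacci ≤ 68 is 55; 68 − 55 = 13
largest Fibonacci ≤ 13 is 13; 13 − 13 = 0
So 99336 = 75025 + 17711 + 4181 + 1597 + 610 + 144 + 55 + 13, with no two terms consecutive in the sequence.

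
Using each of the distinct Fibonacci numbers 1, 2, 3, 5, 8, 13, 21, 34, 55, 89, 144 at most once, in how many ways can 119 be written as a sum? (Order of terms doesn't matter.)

Starting from the Zeckendorf form and repeatedly splitting a term F_k into F_{k−1} + F_{k−2} (when neither is already used) reaches every representation.
119 = 89+21+8+1 = 89+21+5+3+1 = 55+34+21+8+1 = … (3 more), for 6 in all.

6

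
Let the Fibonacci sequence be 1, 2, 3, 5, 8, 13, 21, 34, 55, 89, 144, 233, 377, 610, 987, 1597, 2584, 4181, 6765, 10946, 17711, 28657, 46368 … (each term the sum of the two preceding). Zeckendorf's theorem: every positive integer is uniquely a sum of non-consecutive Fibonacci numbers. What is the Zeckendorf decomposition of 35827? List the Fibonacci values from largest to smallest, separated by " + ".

28657 + 6765 + 377 + 21 + 5 + 2

28657 ≤ 35827 < 46368, so take 28657; remainder 7170
6765 ≤ 7170 < 10946, so take 6765; remainder 405
377 ≤ 405 < 610, so take 377; remainder 28
21 ≤ 28 < 34, so take 21; remainder 7
5 ≤ 7 < 8, so take 5; remainder 2
2 ≤ 2 < 3, so take 2; remainder 0
So 35827 = 28657 + 6765 + 377 + 21 + 5 + 2, with no two terms consecutive in the sequence.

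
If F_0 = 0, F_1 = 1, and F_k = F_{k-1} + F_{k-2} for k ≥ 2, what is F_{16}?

987

Iterating the recurrence up to F_{8} = 21 and F_{7} = 13:
F_{9} = F_{8} + F_{7} = 21 + 13 = 34
F_{10} = F_{9} + F_{8} = 34 + 21 = 55
F_{11} = F_{10} + F_{9} = 55 + 34 = 89
F_{12} = F_{11} + F_{10} = 89 + 55 = 144
F_{13} = F_{12} + F_{11} = 144 + 89 = 233
F_{14} = F_{13} + F_{12} = 233 + 144 = 377
F_{15} = F_{14} + F_{13} = 377 + 233 = 610
F_{16} = F_{15} + F_{14} = 610 + 377 = 987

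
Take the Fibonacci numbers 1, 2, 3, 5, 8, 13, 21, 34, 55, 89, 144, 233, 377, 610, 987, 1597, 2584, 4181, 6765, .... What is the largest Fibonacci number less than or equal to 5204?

4181

4181 ≤ 5204 < 6765, so the largest Fibonacci number not exceeding 5204 is 4181.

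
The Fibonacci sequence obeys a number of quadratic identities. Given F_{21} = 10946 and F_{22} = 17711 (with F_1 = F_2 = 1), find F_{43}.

By F_{2k+1} = F_k² + F_{k+1}²: F_{43} = 10946² + 17711² = 119814916 + 313679521 = 433494437.

433494437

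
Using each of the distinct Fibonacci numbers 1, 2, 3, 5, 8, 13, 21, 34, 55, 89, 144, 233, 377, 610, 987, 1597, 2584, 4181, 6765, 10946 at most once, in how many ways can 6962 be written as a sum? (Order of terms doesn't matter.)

Starting from the Zeckendorf form and repeatedly splitting a term F_k into F_{k−1} + F_{k−2} (when neither is already used) reaches every representation.
6962 = 6765+144+34+13+5+1 = 6765+144+34+13+3+2+1 = 6765+89+55+34+13+5+1 = 4181+2584+144+34+13+5+1 = … (32 more), for 36 in all.

36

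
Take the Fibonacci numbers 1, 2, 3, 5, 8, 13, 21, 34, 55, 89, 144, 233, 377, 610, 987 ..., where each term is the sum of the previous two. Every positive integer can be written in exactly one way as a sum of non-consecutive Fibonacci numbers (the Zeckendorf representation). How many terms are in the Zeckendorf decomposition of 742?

Greedy algorithm:
742 − 610 = 132
132 − 89 = 43
43 − 34 = 9
9 − 8 = 1
1 − 1 = 0
742 = 610 + 89 + 34 + 8 + 1, which has 5 terms.

5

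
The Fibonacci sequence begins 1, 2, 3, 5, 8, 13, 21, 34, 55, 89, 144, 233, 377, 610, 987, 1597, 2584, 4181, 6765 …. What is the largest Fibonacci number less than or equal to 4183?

4181

4181 ≤ 4183 < 6765, so the largest Fibonacci number not exceeding 4183 is 4181.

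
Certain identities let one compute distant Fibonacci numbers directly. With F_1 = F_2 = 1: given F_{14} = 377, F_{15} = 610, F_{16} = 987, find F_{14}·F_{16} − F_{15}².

-1

377·987 − 610² = 372099 − 372100 = -1. (Cassini's identity: F_{k−1}F_{k+1} − F_k² = (−1)^k.)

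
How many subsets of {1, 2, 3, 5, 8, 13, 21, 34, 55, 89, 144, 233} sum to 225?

Each representation comes from the Zeckendorf form by replacing some F_k with F_{k−1} + F_{k−2} where possible.
225 = 144+55+21+5 = 144+55+21+3+2 = 144+55+13+8+5 = … (5 more), for 8 in all.

8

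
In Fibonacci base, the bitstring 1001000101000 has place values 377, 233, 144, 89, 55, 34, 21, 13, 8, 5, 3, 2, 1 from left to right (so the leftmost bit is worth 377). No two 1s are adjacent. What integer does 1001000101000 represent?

484

Summing the place values of the 1 bits: 377 + 89 + 13 + 5 = 484.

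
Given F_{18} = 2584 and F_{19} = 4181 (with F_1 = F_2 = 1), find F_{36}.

14930352

By the doubling identity F_{2k} = F_k(2F_{k+1} − F_k): F_{36} = 2584·(2·4181 − 2584) = 2584·5778 = 14930352.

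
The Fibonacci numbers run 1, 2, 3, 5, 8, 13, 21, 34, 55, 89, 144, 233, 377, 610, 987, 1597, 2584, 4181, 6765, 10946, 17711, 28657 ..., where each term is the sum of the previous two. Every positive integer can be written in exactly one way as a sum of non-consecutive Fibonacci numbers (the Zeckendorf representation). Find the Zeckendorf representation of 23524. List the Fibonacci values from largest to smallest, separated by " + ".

largest Fibonacci ≤ 23524 is 17711; 23524 − 17711 = 5813
largest Fibonacci ≤ 5813 is 4181; 5813 − 4181 = 1632
largest Fibonacci ≤ 1632 is 1597; 1632 − 1597 = 35
largest Fibonacci ≤ 35 is 34; 35 − 34 = 1
largest Fibonacci ≤ 1 is 1; 1 − 1 = 0
So 23524 = 17711 + 4181 + 1597 + 34 + 1, with no two terms consecutive in the sequence.

17711 + 4181 + 1597 + 34 + 1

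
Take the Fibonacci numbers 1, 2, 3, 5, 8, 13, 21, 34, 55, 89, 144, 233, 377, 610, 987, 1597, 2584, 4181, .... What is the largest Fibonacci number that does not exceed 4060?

2584

2584 ≤ 4060 < 4181, so the largest Fibonacci number not exceeding 4060 is 2584.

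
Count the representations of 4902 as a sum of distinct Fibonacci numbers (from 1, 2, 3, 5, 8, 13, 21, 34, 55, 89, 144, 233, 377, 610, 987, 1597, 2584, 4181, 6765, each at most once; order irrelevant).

Each representation comes from the Zeckendorf form by replacing some F_k with F_{k−1} + F_{k−2} where possible.
4902 = 4181+610+89+21+1 = 4181+610+89+13+8+1 = 4181+610+55+34+21+1 = 4181+377+233+89+21+1 = … (35 more), for 39 in all.

39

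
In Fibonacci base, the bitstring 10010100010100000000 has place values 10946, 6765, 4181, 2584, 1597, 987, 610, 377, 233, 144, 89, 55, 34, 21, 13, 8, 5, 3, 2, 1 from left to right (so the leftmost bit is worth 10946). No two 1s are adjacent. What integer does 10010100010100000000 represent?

14716

Summing the place values of the 1 bits: 10946 + 2584 + 987 + 144 + 55 = 14716.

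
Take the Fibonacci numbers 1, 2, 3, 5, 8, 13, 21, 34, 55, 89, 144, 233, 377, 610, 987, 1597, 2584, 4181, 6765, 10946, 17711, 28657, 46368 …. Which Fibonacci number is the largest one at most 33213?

28657 ≤ 33213 < 46368, so the largest Fibonacci number not exceeding 33213 is 28657.

28657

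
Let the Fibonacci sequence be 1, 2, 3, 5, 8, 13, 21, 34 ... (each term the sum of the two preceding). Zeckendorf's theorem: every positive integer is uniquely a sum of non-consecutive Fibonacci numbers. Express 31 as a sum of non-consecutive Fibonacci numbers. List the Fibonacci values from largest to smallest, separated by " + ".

Repeatedly subtract the largest Fibonacci number that fits:
subtract 21 from 31: 10 remains
subtract 8 from 10: 2 remains
subtract 2 from 2: 0 remains
So 31 = 21 + 8 + 2, with no two terms consecutive in the sequence.

21 + 8 + 2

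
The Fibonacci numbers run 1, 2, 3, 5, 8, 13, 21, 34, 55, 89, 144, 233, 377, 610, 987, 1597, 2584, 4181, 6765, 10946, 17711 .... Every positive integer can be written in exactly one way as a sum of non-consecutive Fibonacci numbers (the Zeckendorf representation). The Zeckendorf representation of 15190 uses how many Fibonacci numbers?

take 10946 (≤ 15190); 15190 − 10946 = 4244
take 4181 (≤ 4244); 4244 − 4181 = 63
take 55 (≤ 63); 63 − 55 = 8
take 8 (≤ 8); 8 − 8 = 0
15190 = 10946 + 4181 + 55 + 8, which has 4 terms.

4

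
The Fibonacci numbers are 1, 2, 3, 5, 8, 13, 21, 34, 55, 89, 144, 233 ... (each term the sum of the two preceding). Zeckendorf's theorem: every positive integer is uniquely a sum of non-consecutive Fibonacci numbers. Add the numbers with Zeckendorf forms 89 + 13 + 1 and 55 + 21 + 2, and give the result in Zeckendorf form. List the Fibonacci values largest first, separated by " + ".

The two numbers are 103 and 78, so their sum is 181.
Greedy algorithm:
144 ≤ 181 < 233, so take 144; remainder 37
34 ≤ 37 < 55, so take 34; remainder 3
3 ≤ 3 < 5, so take 3; remainder 0

144 + 34 + 3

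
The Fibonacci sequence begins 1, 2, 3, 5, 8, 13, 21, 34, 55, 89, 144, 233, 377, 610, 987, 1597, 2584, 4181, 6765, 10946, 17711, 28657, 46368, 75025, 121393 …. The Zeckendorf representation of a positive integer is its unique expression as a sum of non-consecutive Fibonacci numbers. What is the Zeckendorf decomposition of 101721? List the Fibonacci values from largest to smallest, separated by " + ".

subtract 75025 from 101721: 26696 remains
subtract 17711 from 26696: 8985 remains
subtract 6765 from 8985: 2220 remains
subtract 1597 from 2220: 623 remains
subtract 610 from 623: 13 remains
subtract 13 from 13: 0 remains
So 101721 = 75025 + 17711 + 6765 + 1597 + 610 + 13, with no two terms consecutive in the sequence.

75025 + 17711 + 6765 + 1597 + 610 + 13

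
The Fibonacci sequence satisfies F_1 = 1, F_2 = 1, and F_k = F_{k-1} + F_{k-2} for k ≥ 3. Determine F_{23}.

Iterating the recurrence up to F_{15} = 610 and F_{14} = 377:
F_{16} = F_{15} + F_{14} = 610 + 377 = 987
F_{17} = F_{16} + F_{15} = 987 + 610 = 1597
F_{18} = F_{17} + F_{16} = 1597 + 987 = 2584
F_{19} = F_{18} + F_{17} = 2584 + 1597 = 4181
F_{20} = F_{19} + F_{18} = 4181 + 2584 = 6765
F_{21} = F_{20} + F_{19} = 6765 + 4181 = 10946
F_{22} = F_{21} + F_{20} = 10946 + 6765 = 17711
F_{23} = F_{22} + F_{21} = 17711 + 10946 = 28657

28657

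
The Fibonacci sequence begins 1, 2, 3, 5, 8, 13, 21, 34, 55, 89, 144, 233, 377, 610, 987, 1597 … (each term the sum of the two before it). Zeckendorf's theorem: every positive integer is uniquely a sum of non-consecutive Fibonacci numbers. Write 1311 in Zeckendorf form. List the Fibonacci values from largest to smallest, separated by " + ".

largest Fibonacci ≤ 1311 is 987; 1311 − 987 = 324
largest Fibonacci ≤ 324 is 233; 324 − 233 = 91
largest Fibonacci ≤ 91 is 89; 91 − 89 = 2
largest Fibonacci ≤ 2 is 2; 2 − 2 = 0
So 1311 = 987 + 233 + 89 + 2, with no two terms consecutive in the sequence.

987 + 233 + 89 + 2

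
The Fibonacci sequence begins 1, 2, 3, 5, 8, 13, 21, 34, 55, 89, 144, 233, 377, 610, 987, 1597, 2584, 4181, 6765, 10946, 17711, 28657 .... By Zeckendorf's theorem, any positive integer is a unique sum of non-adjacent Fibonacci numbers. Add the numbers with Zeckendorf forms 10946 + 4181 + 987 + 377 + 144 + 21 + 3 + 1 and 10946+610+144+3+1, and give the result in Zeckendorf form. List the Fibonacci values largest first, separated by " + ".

The two numbers are 16660 and 11704, so their sum is 28364.
28364: greatest Fibonacci not exceeding it is 17711, leaving 10653
10653: greatest Fibonacci not exceeding it is 6765, leaving 3888
3888: greatest Fibonacci not exceeding it is 2584, leaving 1304
1304: greatest Fibonacci not exceeding it is 987, leaving 317
317: greatest Fibonacci not exceeding it is 233, leaving 84
84: greatest Fibonacci not exceeding it is 55, leaving 29
29: greatest Fibonacci not exceeding it is 21, leaving 8
8: greatest Fibonacci not exceeding it is 8, leaving 0

17711 + 6765 + 2584 + 987 + 233 + 55 + 21 + 8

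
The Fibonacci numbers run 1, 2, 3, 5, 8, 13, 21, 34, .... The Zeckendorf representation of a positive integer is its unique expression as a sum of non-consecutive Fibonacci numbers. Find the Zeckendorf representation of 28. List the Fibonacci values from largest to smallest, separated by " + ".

21 ≤ 28 < 34, so take 21; remainder 7
5 ≤ 7 < 8, so take 5; remainder 2
2 ≤ 2 < 3, so take 2; remainder 0
So 28 = 21 + 5 + 2, with no two terms consecutive in the sequence.

21 + 5 + 2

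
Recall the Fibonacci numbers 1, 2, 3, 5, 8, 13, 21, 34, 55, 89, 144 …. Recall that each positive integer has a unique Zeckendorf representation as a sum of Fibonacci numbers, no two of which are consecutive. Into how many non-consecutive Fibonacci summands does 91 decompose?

Repeatedly subtract the largest Fibonacci number that fits:
89 ≤ 91 < 144, so take 89; remainder 2
2 ≤ 2 < 3, so take 2; remainder 0
91 = 89 + 2, which has 2 terms.

2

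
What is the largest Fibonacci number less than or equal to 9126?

6765 ≤ 9126 < 10946, so the largest Fibonacci number not exceeding 9126 is 6765.

6765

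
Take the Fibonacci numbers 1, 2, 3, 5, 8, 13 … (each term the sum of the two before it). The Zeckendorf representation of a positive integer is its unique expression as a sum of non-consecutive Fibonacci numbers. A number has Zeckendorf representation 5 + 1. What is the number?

5 + 1 = 6.

6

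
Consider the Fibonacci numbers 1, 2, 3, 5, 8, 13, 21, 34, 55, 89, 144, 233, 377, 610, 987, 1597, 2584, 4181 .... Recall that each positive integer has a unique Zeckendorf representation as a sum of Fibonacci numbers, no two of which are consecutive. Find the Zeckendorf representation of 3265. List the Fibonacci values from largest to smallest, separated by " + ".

2584 + 610 + 55 + 13 + 3

Greedily peel off the largest Fibonacci term at each step:
take 2584 (≤ 3265); 3265 − 2584 = 681
take 610 (≤ 681); 681 − 610 = 71
take 55 (≤ 71); 71 − 55 = 16
take 13 (≤ 16); 16 − 13 = 3
take 3 (≤ 3); 3 − 3 = 0
So 3265 = 2584 + 610 + 55 + 13 + 3, with no two terms consecutive in the sequence.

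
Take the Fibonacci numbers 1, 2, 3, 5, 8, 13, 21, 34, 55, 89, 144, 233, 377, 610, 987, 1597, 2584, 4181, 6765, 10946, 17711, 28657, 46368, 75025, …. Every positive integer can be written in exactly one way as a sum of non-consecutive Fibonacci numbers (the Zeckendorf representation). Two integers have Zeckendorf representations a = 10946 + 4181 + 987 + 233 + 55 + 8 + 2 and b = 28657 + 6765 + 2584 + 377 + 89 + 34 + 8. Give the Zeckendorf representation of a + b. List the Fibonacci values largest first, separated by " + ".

The two numbers are 16412 and 38514, so their sum is 54926.
54926: greatest Fibonacci not exceeding it is 46368, leaving 8558
8558: greatest Fibonacci not exceeding it is 6765, leaving 1793
1793: greatest Fibonacci not exceeding it is 1597, leaving 196
196: greatest Fibonacci not exceeding it is 144, leaving 52
52: greatest Fibonacci not exceeding it is 34, leaving 18
18: greatest Fibonacci not exceeding it is 13, leaving 5
5: greatest Fibonacci not exceeding it is 5, leaving 0

46368 + 6765 + 1597 + 144 + 34 + 13 + 5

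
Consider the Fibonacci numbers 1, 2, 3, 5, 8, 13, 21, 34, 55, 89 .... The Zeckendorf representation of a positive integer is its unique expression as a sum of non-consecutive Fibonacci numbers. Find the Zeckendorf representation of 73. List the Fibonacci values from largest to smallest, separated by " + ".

55 + 13 + 5

Greedy algorithm:
take 55 (≤ 73); 73 − 55 = 18
take 13 (≤ 18); 18 − 13 = 5
take 5 (≤ 5); 5 − 5 = 0
So 73 = 55 + 13 + 5, with no two terms consecutive in the sequence.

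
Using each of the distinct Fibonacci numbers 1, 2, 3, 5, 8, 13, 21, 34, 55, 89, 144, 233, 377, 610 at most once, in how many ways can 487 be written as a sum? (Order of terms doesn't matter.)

16

Starting from the Zeckendorf form and repeatedly splitting a term F_k into F_{k−1} + F_{k−2} (when neither is already used) reaches every representation.
487 = 377+89+21 = 377+89+13+8 = 377+55+34+21 = 233+144+89+21 = 377+89+13+5+3 = … (11 more), for 16 in all.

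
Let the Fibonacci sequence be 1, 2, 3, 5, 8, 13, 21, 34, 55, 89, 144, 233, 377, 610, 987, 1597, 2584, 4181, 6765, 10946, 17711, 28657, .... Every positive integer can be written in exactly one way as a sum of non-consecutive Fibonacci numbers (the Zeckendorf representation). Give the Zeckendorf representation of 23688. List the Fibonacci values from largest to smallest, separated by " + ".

23688 − 17711 = 5977
5977 − 4181 = 1796
1796 − 1597 = 199
199 − 144 = 55
55 − 55 = 0
So 23688 = 17711 + 4181 + 1597 + 144 + 55, with no two terms consecutive in the sequence.

17711 + 4181 + 1597 + 144 + 55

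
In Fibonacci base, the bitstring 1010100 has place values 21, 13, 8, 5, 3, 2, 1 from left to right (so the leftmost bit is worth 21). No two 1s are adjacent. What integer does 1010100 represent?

32

Summing the place values of the 1 bits: 21 + 8 + 3 = 32.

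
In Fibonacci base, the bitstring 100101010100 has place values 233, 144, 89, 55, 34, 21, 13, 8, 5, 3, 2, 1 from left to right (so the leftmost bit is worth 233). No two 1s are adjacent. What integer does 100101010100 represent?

Summing the place values of the 1 bits: 233 + 55 + 21 + 8 + 3 = 320.

320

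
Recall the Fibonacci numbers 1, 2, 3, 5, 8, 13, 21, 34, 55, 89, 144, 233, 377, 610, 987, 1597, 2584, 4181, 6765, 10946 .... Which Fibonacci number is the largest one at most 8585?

6765 ≤ 8585 < 10946, so the largest Fibonacci number not exceeding 8585 is 6765.

6765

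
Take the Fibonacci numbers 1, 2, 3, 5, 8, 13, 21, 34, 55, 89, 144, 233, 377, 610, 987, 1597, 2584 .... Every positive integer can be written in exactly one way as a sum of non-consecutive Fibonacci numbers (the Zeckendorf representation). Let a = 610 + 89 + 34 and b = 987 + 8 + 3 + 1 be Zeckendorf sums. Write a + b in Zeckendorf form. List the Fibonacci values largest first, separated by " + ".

The two numbers are 733 and 999, so their sum is 1732.
1732: greatest Fibonacci not exceeding it is 1597, leaving 135
135: greatest Fibonacci not exceeding it is 89, leaving 46
46: greatest Fibonacci not exceeding it is 34, leaving 12
12: greatest Fibonacci not exceeding it is 8, leaving 4
4: greatest Fibonacci not exceeding it is 3, leaving 1
1: greatest Fibonacci not exceeding it is 1, leaving 0

1597 + 89 + 34 + 8 + 3 + 1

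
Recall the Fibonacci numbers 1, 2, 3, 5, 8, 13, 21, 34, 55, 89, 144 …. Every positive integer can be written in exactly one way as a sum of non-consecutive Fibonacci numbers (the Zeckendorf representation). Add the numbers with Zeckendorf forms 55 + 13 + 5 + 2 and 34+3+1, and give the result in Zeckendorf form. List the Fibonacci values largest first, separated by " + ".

The two numbers are 75 and 38, so their sum is 113.
Repeatedly subtract the largest Fibonacci number that fits:
take 89 (≤ 113); 113 − 89 = 24
take 21 (≤ 24); 24 − 21 = 3
take 3 (≤ 3); 3 − 3 = 0

89 + 21 + 3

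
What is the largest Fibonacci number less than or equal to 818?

610

610 ≤ 818 < 987, so the largest Fibonacci number not exceeding 818 is 610.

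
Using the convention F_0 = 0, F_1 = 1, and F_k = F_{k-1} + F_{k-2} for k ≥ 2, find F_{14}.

Iterating the recurrence up to F_{7} = 13 and F_{6} = 8:
F_{8} = F_{7} + F_{6} = 13 + 8 = 21
F_{9} = F_{8} + F_{7} = 21 + 13 = 34
F_{10} = F_{9} + F_{8} = 34 + 21 = 55
F_{11} = F_{10} + F_{9} = 55 + 34 = 89
F_{12} = F_{11} + F_{10} = 89 + 55 = 144
F_{13} = F_{12} + F_{11} = 144 + 89 = 233
F_{14} = F_{13} + F_{12} = 233 + 144 = 377

377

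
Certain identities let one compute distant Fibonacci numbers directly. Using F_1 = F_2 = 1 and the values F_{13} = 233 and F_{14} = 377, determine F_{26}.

By the doubling identity F_{2k} = F_k(2F_{k+1} − F_k): F_{26} = 233·(2·377 − 233) = 233·521 = 121393.

121393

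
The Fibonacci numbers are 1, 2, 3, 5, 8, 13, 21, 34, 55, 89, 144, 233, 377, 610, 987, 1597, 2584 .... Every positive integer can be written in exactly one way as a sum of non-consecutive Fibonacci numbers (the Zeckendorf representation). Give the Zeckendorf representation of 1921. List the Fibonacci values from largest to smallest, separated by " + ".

1597 + 233 + 89 + 2

Greedily peel off the largest Fibonacci term at each step:
take 1597 (≤ 1921); 1921 − 1597 = 324
take 233 (≤ 324); 324 − 233 = 91
take 89 (≤ 91); 91 − 89 = 2
take 2 (≤ 2); 2 − 2 = 0
So 1921 = 1597 + 233 + 89 + 2, with no two terms consecutive in the sequence.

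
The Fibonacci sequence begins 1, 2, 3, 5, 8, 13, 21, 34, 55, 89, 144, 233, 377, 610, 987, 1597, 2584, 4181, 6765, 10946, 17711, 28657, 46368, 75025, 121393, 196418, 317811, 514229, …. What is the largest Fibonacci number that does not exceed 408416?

317811 ≤ 408416 < 514229, so the largest Fibonacci number not exceeding 408416 is 317811.

317811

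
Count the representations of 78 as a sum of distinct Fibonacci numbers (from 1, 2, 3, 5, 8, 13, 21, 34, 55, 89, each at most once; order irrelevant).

Starting from the Zeckendorf form and repeatedly splitting a term F_k into F_{k−1} + F_{k−2} (when neither is already used) reaches every representation.
78 = 55+21+2 = 55+13+8+2 = 55+13+5+3+2 = 34+21+13+8+2 = … (1 more), for 5 in all.

5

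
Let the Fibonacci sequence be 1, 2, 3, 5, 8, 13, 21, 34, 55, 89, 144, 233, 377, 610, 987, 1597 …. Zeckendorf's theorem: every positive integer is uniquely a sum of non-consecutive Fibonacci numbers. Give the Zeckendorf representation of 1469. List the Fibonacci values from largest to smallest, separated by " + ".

987 + 377 + 89 + 13 + 3

Greedy algorithm:
1469: greatest Fibonacci not exceeding it is 987, leaving 482
482: greatest Fibonacci not exceeding it is 377, leaving 105
105: greatest Fibonacci not exceeding it is 89, leaving 16
16: greatest Fibonacci not exceeding it is 13, leaving 3
3: greatest Fibonacci not exceeding it is 3, leaving 0
So 1469 = 987 + 377 + 89 + 13 + 3, with no two terms consecutive in the sequence.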